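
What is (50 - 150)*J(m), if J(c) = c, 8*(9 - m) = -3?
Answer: -1875/2 ≈ -937.50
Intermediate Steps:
m = 75/8 (m = 9 - ⅛*(-3) = 9 + 3/8 = 75/8 ≈ 9.3750)
(50 - 150)*J(m) = (50 - 150)*(75/8) = -100*75/8 = -1875/2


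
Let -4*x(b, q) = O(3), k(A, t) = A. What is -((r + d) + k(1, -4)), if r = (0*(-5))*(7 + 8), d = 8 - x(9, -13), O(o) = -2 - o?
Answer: -31/4 ≈ -7.7500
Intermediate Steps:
x(b, q) = 5/4 (x(b, q) = -(-2 - 1*3)/4 = -(-2 - 3)/4 = -1/4*(-5) = 5/4)
d = 27/4 (d = 8 - 1*5/4 = 8 - 5/4 = 27/4 ≈ 6.7500)
r = 0 (r = 0*15 = 0)
-((r + d) + k(1, -4)) = -((0 + 27/4) + 1) = -(27/4 + 1) = -1*31/4 = -31/4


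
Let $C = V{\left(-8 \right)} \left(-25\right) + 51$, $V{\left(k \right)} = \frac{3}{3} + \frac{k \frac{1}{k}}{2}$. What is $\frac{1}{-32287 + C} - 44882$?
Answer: $- \frac{2896998456}{64547} \approx -44882.0$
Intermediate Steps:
$V{\left(k \right)} = \frac{3}{2}$ ($V{\left(k \right)} = 3 \cdot \frac{1}{3} + 1 \cdot \frac{1}{2} = 1 + \frac{1}{2} = \frac{3}{2}$)
$C = \frac{27}{2}$ ($C = \frac{3}{2} \left(-25\right) + 51 = - \frac{75}{2} + 51 = \frac{27}{2} \approx 13.5$)
$\frac{1}{-32287 + C} - 44882 = \frac{1}{-32287 + \frac{27}{2}} - 44882 = \frac{1}{- \frac{64547}{2}} - 44882 = - \frac{2}{64547} - 44882 = - \frac{2896998456}{64547}$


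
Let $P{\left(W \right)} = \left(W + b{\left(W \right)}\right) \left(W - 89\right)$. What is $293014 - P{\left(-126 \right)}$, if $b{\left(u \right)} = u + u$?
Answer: $211744$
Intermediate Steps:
$b{\left(u \right)} = 2 u$
$P{\left(W \right)} = 3 W \left(-89 + W\right)$ ($P{\left(W \right)} = \left(W + 2 W\right) \left(W - 89\right) = 3 W \left(-89 + W\right)$)
$293014 - P{\left(-126 \right)} = 293014 - 3 \left(-126\right) \left(-89 - 126\right) = 293014 - 3 \left(-126\right) \left(-215\right) = 293014 - 81270 = 211744$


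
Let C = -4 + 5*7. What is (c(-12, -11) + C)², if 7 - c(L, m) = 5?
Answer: 1089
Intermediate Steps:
c(L, m) = 2 (c(L, m) = 7 - 1*5 = 7 - 5 = 2)
C = 31 (C = -4 + 35 = 31)
(c(-12, -11) + C)² = (2 + 31)² = 33² = 1089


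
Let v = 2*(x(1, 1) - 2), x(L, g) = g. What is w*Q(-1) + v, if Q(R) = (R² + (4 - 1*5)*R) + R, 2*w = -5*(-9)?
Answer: 41/2 ≈ 20.500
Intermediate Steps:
w = 45/2 (w = (-5*(-9))/2 = (½)*45 = 45/2 ≈ 22.500)
Q(R) = R² (Q(R) = (R² + (4 - 5)*R) + R = (R² - R) + R = R²)
v = -2 (v = 2*(1 - 2) = 2*(-1) = -2)
w*Q(-1) + v = (45/2)*(-1)² - 2 = (45/2)*1 - 2 = 45/2 - 2 = 41/2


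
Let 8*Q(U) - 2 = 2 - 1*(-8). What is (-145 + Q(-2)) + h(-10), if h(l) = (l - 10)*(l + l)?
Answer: 513/2 ≈ 256.50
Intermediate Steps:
Q(U) = 3/2 (Q(U) = 1/4 + (2 - 1*(-8))/8 = 1/4 + (2 + 8)/8 = 1/4 + (1/8)*10 = 1/4 + 5/4 = 3/2)
h(l) = 2*l*(-10 + l) (h(l) = (-10 + l)*(2*l) = 2*l*(-10 + l))
(-145 + Q(-2)) + h(-10) = (-145 + 3/2) + 2*(-10)*(-10 - 10) = -287/2 + 2*(-10)*(-20) = -287/2 + 400 = 513/2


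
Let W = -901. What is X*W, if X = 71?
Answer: -63971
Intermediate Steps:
X*W = 71*(-901) = -63971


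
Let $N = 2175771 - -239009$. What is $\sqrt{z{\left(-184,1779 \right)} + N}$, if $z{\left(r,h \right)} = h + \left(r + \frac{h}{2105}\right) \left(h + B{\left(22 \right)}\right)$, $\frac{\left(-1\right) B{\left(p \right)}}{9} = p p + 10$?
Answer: $\frac{\sqrt{12872274010910}}{2105} \approx 1704.4$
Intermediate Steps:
$B{\left(p \right)} = -90 - 9 p^{2}$ ($B{\left(p \right)} = - 9 \left(p p + 10\right) = - 9 \left(p^{2} + 10\right) = - 9 \left(10 + p^{2}\right) = -90 - 9 p^{2}$)
$N = 2414780$ ($N = 2175771 + 239009 = 2414780$)
$z{\left(r,h \right)} = h + \left(-4446 + h\right) \left(r + \frac{h}{2105}\right)$ ($z{\left(r,h \right)} = h + \left(r + \frac{h}{2105}\right) \left(h - \left(90 + 9 \cdot 22^{2}\right)\right) = h + \left(r + h \frac{1}{2105}\right) \left(h - 4446\right) = h + \left(r + \frac{h}{2105}\right) \left(h - 4446\right) = h + \left(r + \frac{h}{2105}\right) \left(-4446 + h\right) = h + \left(-4446 + h\right) \left(r + \frac{h}{2105}\right)$)
$\sqrt{z{\left(-184,1779 \right)} + N} = \sqrt{\left(\left(-4446\right) \left(-184\right) - \frac{4164639}{2105} + \frac{1779^{2}}{2105} + 1779 \left(-184\right)\right) + 2414780} = \sqrt{\left(818064 - \frac{4164639}{2105} + \frac{1}{2105} \cdot 3164841 - 327336\right) + 2414780} = \sqrt{\left(818064 - \frac{4164639}{2105} + \frac{3164841}{2105} - 327336\right) + 2414780} = \sqrt{\frac{1031982642}{2105} + 2414780} = \sqrt{\frac{6115094542}{2105}} = \frac{\sqrt{12872274010910}}{2105}$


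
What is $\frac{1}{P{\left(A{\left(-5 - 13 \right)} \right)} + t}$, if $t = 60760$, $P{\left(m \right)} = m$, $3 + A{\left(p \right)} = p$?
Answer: $\frac{1}{60739} \approx 1.6464 \cdot 10^{-5}$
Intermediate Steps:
$A{\left(p \right)} = -3 + p$
$\frac{1}{P{\left(A{\left(-5 - 13 \right)} \right)} + t} = \frac{1}{\left(-3 - 18\right) + 60760} = \frac{1}{-21 + 60760} = \frac{1}{60739}$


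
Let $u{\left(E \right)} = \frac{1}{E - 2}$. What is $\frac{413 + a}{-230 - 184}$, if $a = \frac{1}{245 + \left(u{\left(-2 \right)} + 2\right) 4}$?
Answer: $- \frac{104077}{104328} \approx -0.99759$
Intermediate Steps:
$u{\left(E \right)} = \frac{1}{-2 + E}$
$a = \frac{1}{252}$ ($a = \frac{1}{245 + \left(\frac{1}{-2 - 2} + 2\right) 4} = \frac{1}{245 + \left(\frac{1}{-4} + 2\right) 4} = \frac{1}{245 + \left(- \frac{1}{4} + 2\right) 4} = \frac{1}{245 + \frac{7}{4} \cdot 4} = \frac{1}{245 + 7} = \frac{1}{252} \approx 0.0039683$)
$\frac{413 + a}{-230 - 184} = \frac{413 + \frac{1}{252}}{-230 - 184} = \frac{104077}{252 \left(-414\right)} = \frac{104077}{252} \left(- \frac{1}{414}\right) = - \frac{104077}{104328}$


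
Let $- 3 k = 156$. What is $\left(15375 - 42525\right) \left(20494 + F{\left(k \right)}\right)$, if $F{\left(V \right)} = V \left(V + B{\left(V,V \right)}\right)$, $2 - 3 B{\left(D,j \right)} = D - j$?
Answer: $-628884500$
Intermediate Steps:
$k = -52$ ($k = \left(- \frac{1}{3}\right) 156 = -52$)
$B{\left(D,j \right)} = \frac{2}{3} - \frac{D}{3} + \frac{j}{3}$ ($B{\left(D,j \right)} = \frac{2}{3} - \frac{D - j}{3} = \frac{2}{3} - \left(- \frac{j}{3} + \frac{D}{3}\right) = \frac{2}{3} - \frac{D}{3} + \frac{j}{3}$)
$F{\left(V \right)} = V \left(\frac{2}{3} + V\right)$ ($F{\left(V \right)} = V \left(V + \left(\frac{2}{3} - \frac{V}{3} + \frac{V}{3}\right)\right) = V \left(V + \frac{2}{3}\right) = V \left(\frac{2}{3} + V\right)$)
$\left(15375 - 42525\right) \left(20494 + F{\left(k \right)}\right) = \left(15375 - 42525\right) \left(20494 + \frac{1}{3} \left(-52\right) \left(2 + 3 \left(-52\right)\right)\right) = - 27150 \left(20494 + \frac{1}{3} \left(-52\right) \left(2 - 156\right)\right) = - 27150 \left(20494 + \frac{1}{3} \left(-52\right) \left(-154\right)\right) = - 27150 \left(20494 + \frac{8008}{3}\right) = \left(-27150\right) \frac{69490}{3} = -628884500$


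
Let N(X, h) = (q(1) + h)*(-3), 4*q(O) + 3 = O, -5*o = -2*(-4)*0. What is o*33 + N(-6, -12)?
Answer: 75/2 ≈ 37.500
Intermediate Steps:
o = 0 (o = -(-2*(-4))*0/5 = -8*0/5 = -⅕*0 = 0)
q(O) = -¾ + O/4
N(X, h) = 3/2 - 3*h (N(X, h) = ((-¾ + (¼)*1) + h)*(-3) = ((-¾ + ¼) + h)*(-3) = (-½ + h)*(-3) = 3/2 - 3*h)
o*33 + N(-6, -12) = 0*33 + (3/2 - 3*(-12)) = 0 + (3/2 + 36) = 0 + 75/2 = 75/2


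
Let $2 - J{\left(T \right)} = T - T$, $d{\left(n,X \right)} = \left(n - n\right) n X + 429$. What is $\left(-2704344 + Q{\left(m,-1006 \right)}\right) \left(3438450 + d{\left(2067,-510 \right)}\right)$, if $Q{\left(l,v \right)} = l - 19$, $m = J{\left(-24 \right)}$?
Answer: $-9299970251319$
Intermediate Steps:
$d{\left(n,X \right)} = 429$ ($d{\left(n,X \right)} = 0 n X + 429 = 0 X + 429 = 0 + 429 = 429$)
$J{\left(T \right)} = 2$ ($J{\left(T \right)} = 2 - \left(T - T\right) = 2 - 0 = 2 + 0 = 2$)
$m = 2$
$Q{\left(l,v \right)} = -19 + l$ ($Q{\left(l,v \right)} = l - 19 = -19 + l$)
$\left(-2704344 + Q{\left(m,-1006 \right)}\right) \left(3438450 + d{\left(2067,-510 \right)}\right) = \left(-2704344 + \left(-19 + 2\right)\right) \left(3438450 + 429\right) = \left(-2704344 - 17\right) 3438879 = \left(-2704361\right) 3438879 = -9299970251319$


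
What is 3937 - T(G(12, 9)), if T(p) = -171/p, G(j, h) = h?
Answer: 3956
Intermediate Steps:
3937 - T(G(12, 9)) = 3937 - (-171)/9 = 3937 - 1*(-19) = 3937 + 19 = 3956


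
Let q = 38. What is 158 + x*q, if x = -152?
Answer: -5618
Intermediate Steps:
158 + x*q = 158 - 152*38 = 158 - 5776 = -5618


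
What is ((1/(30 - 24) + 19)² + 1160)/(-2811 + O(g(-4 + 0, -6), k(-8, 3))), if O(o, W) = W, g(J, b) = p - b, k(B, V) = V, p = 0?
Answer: -54985/101088 ≈ -0.54393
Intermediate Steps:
g(J, b) = -b (g(J, b) = 0 - b = -b)
((1/(30 - 24) + 19)² + 1160)/(-2811 + O(g(-4 + 0, -6), k(-8, 3))) = ((1/(30 - 24) + 19)² + 1160)/(-2811 + 3) = ((1/6 + 19)² + 1160)/(-2808) = ((⅙ + 19)² + 1160)*(-1/2808) = ((115/6)² + 1160)*(-1/2808) = (13225/36 + 1160)*(-1/2808) = (54985/36)*(-1/2808) = -54985/101088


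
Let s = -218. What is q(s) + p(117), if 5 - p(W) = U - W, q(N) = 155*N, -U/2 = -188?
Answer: -34044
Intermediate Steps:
U = 376 (U = -2*(-188) = 376)
p(W) = -371 + W (p(W) = 5 - (376 - W) = 5 + (-376 + W) = -371 + W)
q(s) + p(117) = 155*(-218) + (-371 + 117) = -33790 - 254 = -34044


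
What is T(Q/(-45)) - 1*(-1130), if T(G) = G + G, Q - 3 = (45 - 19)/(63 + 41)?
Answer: 101687/90 ≈ 1129.9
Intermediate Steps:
Q = 13/4 (Q = 3 + (45 - 19)/(63 + 41) = 3 + 26/104 = 3 + 26*(1/104) = 3 + ¼ = 13/4 ≈ 3.2500)
T(G) = 2*G
T(Q/(-45)) - 1*(-1130) = 2*((13/4)/(-45)) - 1*(-1130) = 2*((13/4)*(-1/45)) + 1130 = 2*(-13/180) + 1130 = -13/90 + 1130 = 101687/90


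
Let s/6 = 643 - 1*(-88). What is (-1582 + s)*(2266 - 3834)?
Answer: -4396672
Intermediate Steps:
s = 4386 (s = 6*(643 - 1*(-88)) = 6*(643 + 88) = 6*731 = 4386)
(-1582 + s)*(2266 - 3834) = (-1582 + 4386)*(2266 - 3834) = 2804*(-1568) = -4396672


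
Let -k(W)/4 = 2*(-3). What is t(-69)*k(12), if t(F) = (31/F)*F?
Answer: 744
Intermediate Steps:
k(W) = 24 (k(W) = -8*(-3) = -4*(-6) = 24)
t(F) = 31
t(-69)*k(12) = 31*24 = 744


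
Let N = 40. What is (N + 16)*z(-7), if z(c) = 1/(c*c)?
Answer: 8/7 ≈ 1.1429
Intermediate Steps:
z(c) = c**(-2)
(N + 16)*z(-7) = (40 + 16)/(-7)**2 = 56*(1/49) = 8/7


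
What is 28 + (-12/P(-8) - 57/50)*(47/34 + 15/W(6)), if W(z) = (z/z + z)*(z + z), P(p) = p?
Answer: 339887/11900 ≈ 28.562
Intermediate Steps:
W(z) = 2*z*(1 + z) (W(z) = (1 + z)*(2*z) = 2*z*(1 + z))
28 + (-12/P(-8) - 57/50)*(47/34 + 15/W(6)) = 28 + (-12/(-8) - 57/50)*(47/34 + 15/((2*6*(1 + 6)))) = 28 + (-12*(-⅛) - 57*1/50)*(47*(1/34) + 15/((2*6*7))) = 28 + (3/2 - 57/50)*(47/34 + 15/84) = 28 + 9*(47/34 + 15*(1/84))/25 = 28 + 9*(47/34 + 5/28)/25 = 28 + (9/25)*(743/476) = 28 + 6687/11900 = 339887/11900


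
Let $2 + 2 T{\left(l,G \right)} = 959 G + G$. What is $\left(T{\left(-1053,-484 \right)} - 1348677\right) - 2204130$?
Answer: $-3785128$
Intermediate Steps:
$T{\left(l,G \right)} = -1 + 480 G$ ($T{\left(l,G \right)} = -1 + \frac{959 G + G}{2} = -1 + \frac{960 G}{2} = -1 + 480 G$)
$\left(T{\left(-1053,-484 \right)} - 1348677\right) - 2204130 = \left(\left(-1 + 480 \left(-484\right)\right) - 1348677\right) - 2204130 = \left(\left(-1 - 232320\right) - 1348677\right) - 2204130 = \left(-232321 - 1348677\right) - 2204130 = -1580998 - 2204130 = -3785128$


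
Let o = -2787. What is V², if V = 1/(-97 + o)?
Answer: 1/8317456 ≈ 1.2023e-7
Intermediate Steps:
V = -1/2884 (V = 1/(-97 - 2787) = 1/(-2884) = -1/2884 ≈ -0.00034674)
V² = (-1/2884)² = 1/8317456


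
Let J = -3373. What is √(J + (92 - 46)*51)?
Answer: I*√1027 ≈ 32.047*I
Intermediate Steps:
√(J + (92 - 46)*51) = √(-3373 + (92 - 46)*51) = √(-3373 + 46*51) = √(-3373 + 2346) = √(-1027) = I*√1027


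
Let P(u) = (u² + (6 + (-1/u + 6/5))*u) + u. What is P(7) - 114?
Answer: -43/5 ≈ -8.6000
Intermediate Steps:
P(u) = u + u² + u*(36/5 - 1/u) (P(u) = (u² + (6 + (-1/u + 6*(⅕)))*u) + u = (u² + (6 + (-1/u + 6/5))*u) + u = (u² + (6 + (6/5 - 1/u))*u) + u = (u² + (36/5 - 1/u)*u) + u = (u² + u*(36/5 - 1/u)) + u = u + u² + u*(36/5 - 1/u))
P(7) - 114 = (-1 + 7² + (41/5)*7) - 114 = (-1 + 49 + 287/5) - 114 = 527/5 - 114 = -43/5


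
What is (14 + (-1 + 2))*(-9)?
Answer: -135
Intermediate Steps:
(14 + (-1 + 2))*(-9) = (14 + 1)*(-9) = 15*(-9) = -135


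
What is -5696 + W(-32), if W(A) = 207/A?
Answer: -182479/32 ≈ -5702.5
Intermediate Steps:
-5696 + W(-32) = -5696 + 207/(-32) = -5696 + 207*(-1/32) = -5696 - 207/32 = -182479/32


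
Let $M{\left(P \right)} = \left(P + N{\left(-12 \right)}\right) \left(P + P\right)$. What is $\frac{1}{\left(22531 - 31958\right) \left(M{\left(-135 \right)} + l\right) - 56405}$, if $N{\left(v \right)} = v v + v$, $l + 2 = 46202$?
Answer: $- \frac{1}{443219675} \approx -2.2562 \cdot 10^{-9}$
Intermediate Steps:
$l = 46200$ ($l = -2 + 46202 = 46200$)
$N{\left(v \right)} = v + v^{2}$ ($N{\left(v \right)} = v^{2} + v = v + v^{2}$)
$M{\left(P \right)} = 2 P \left(132 + P\right)$ ($M{\left(P \right)} = \left(P - 12 \left(1 - 12\right)\right) \left(P + P\right) = \left(P - -132\right) 2 P = \left(P + 132\right) 2 P = \left(132 + P\right) 2 P = 2 P \left(132 + P\right)$)
$\frac{1}{\left(22531 - 31958\right) \left(M{\left(-135 \right)} + l\right) - 56405} = \frac{1}{\left(22531 - 31958\right) \left(2 \left(-135\right) \left(132 - 135\right) + 46200\right) - 56405} = \frac{1}{- 9427 \left(2 \left(-135\right) \left(-3\right) + 46200\right) - 56405} = \frac{1}{- 9427 \left(810 + 46200\right) - 56405} = \frac{1}{\left(-9427\right) 47010 - 56405} = \frac{1}{-443163270 - 56405} = \frac{1}{-443219675} = - \frac{1}{443219675}$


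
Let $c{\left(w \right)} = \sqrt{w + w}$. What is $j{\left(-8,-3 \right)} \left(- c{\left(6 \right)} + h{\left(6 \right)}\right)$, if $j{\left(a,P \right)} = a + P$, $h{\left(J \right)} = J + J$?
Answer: $-132 + 22 \sqrt{3} \approx -93.895$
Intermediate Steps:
$c{\left(w \right)} = \sqrt{2} \sqrt{w}$ ($c{\left(w \right)} = \sqrt{2 w} = \sqrt{2} \sqrt{w}$)
$h{\left(J \right)} = 2 J$
$j{\left(a,P \right)} = P + a$
$j{\left(-8,-3 \right)} \left(- c{\left(6 \right)} + h{\left(6 \right)}\right) = \left(-3 - 8\right) \left(- \sqrt{2} \sqrt{6} + 2 \cdot 6\right) = - 11 \left(- 2 \sqrt{3} + 12\right) = - 11 \left(12 - 2 \sqrt{3}\right) = -132 + 22 \sqrt{3}$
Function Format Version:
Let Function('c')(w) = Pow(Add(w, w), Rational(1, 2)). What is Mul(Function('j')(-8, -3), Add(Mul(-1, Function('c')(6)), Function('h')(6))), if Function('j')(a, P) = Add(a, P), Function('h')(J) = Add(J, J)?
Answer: Add(-132, Mul(22, Pow(3, Rational(1, 2)))) ≈ -93.895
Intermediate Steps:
Function('c')(w) = Mul(Pow(2, Rational(1, 2)), Pow(w, Rational(1, 2))) (Function('c')(w) = Pow(Mul(2, w), Rational(1, 2)) = Mul(Pow(2, Rational(1, 2)), Pow(w, Rational(1, 2))))
Function('h')(J) = Mul(2, J)
Function('j')(a, P) = Add(P, a)
Mul(Function('j')(-8, -3), Add(Mul(-1, Function('c')(6)), Function('h')(6))) = Mul(Add(-3, -8), Add(Mul(-1, Mul(Pow(2, Rational(1, 2)), Pow(6, Rational(1, 2)))), Mul(2, 6))) = Mul(-11, Add(Mul(-1, Mul(2, Pow(3, Rational(1, 2)))), 12)) = Mul(-11, Add(Mul(-2, Pow(3, Rational(1, 2))), 12)) = Mul(-11, Add(12, Mul(-2, Pow(3, Rational(1, 2))))) = Add(-132, Mul(22, Pow(3, Rational(1, 2))))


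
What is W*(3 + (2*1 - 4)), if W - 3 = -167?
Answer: -164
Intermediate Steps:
W = -164 (W = 3 - 167 = -164)
W*(3 + (2*1 - 4)) = -164*(3 + (2*1 - 4)) = -164*(3 + (2 - 4)) = -164*(3 - 2) = -164*1 = -164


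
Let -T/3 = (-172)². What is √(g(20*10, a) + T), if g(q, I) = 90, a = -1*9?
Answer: I*√88662 ≈ 297.76*I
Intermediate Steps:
a = -9
T = -88752 (T = -3*(-172)² = -3*29584 = -88752)
√(g(20*10, a) + T) = √(90 - 88752) = √(-88662) = I*√88662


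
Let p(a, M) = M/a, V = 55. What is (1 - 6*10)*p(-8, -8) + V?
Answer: -4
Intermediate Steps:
(1 - 6*10)*p(-8, -8) + V = (1 - 6*10)*(-8/(-8)) + 55 = (1 - 60)*(-8*(-⅛)) + 55 = -59*1 + 55 = -59 + 55 = -4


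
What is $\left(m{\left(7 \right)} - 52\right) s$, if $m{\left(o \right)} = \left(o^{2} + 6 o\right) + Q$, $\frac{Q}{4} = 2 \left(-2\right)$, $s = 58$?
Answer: $1334$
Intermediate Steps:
$Q = -16$ ($Q = 4 \cdot 2 \left(-2\right) = 4 \left(-4\right) = -16$)
$m{\left(o \right)} = -16 + o^{2} + 6 o$ ($m{\left(o \right)} = \left(o^{2} + 6 o\right) - 16 = -16 + o^{2} + 6 o$)
$\left(m{\left(7 \right)} - 52\right) s = \left(\left(-16 + 7^{2} + 6 \cdot 7\right) - 52\right) 58 = \left(\left(-16 + 49 + 42\right) - 52\right) 58 = \left(75 - 52\right) 58 = 23 \cdot 58 = 1334$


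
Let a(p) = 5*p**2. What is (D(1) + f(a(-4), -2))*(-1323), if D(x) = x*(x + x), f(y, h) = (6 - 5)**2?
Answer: -3969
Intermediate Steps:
f(y, h) = 1 (f(y, h) = 1**2 = 1)
D(x) = 2*x**2 (D(x) = x*(2*x) = 2*x**2)
(D(1) + f(a(-4), -2))*(-1323) = (2*1**2 + 1)*(-1323) = (2*1 + 1)*(-1323) = (2 + 1)*(-1323) = 3*(-1323) = -3969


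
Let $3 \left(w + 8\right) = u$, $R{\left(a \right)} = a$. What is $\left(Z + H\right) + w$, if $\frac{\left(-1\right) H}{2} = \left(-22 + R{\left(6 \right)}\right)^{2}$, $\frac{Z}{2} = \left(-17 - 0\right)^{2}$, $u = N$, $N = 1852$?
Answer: $\frac{2026}{3} \approx 675.33$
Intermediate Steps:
$u = 1852$
$w = \frac{1828}{3}$ ($w = -8 + \frac{1}{3} \cdot 1852 = -8 + \frac{1852}{3} = \frac{1828}{3} \approx 609.33$)
$Z = 578$ ($Z = 2 \left(-17 - 0\right)^{2} = 2 \left(-17 + 0\right)^{2} = 2 \left(-17\right)^{2} = 2 \cdot 289 = 578$)
$H = -512$ ($H = - 2 \left(-22 + 6\right)^{2} = - 2 \left(-16\right)^{2} = \left(-2\right) 256 = -512$)
$\left(Z + H\right) + w = \left(578 - 512\right) + \frac{1828}{3} = 66 + \frac{1828}{3} = \frac{2026}{3}$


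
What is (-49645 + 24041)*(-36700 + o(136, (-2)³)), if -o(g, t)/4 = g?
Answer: 953595376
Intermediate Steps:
o(g, t) = -4*g
(-49645 + 24041)*(-36700 + o(136, (-2)³)) = (-49645 + 24041)*(-36700 - 4*136) = -25604*(-36700 - 544) = -25604*(-37244) = 953595376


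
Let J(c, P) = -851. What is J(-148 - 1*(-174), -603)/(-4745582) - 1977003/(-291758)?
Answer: 2345569534201/346140378289 ≈ 6.7764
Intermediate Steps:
J(-148 - 1*(-174), -603)/(-4745582) - 1977003/(-291758) = -851/(-4745582) - 1977003/(-291758) = -851*(-1/4745582) - 1977003*(-1/291758) = 851/4745582 + 1977003/291758 = 2345569534201/346140378289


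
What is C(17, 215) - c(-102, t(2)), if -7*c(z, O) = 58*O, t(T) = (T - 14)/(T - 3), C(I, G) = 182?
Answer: 1970/7 ≈ 281.43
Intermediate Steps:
t(T) = (-14 + T)/(-3 + T)
c(z, O) = -58*O/7
C(17, 215) - c(-102, t(2)) = 182 - (-58)*(-14 + 2)/(-3 + 2)/7 = 182 - (-58)*-12/(-1)/7 = 182 - (-58)*(-1*(-12))/7 = 182 - (-58)*12/7 = 182 - 1*(-696/7) = 182 + 696/7 = 1970/7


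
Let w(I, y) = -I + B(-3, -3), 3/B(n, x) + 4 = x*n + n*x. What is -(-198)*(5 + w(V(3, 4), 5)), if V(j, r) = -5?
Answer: 14157/7 ≈ 2022.4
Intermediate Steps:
B(n, x) = 3/(-4 + 2*n*x) (B(n, x) = 3/(-4 + (x*n + n*x)) = 3/(-4 + (n*x + n*x)) = 3/(-4 + 2*n*x))
w(I, y) = 3/14 - I (w(I, y) = -I + 3/(2*(-2 - 3*(-3))) = -I + 3/(2*(-2 + 9)) = -I + (3/2)/7 = -I + (3/2)*(1/7) = -I + 3/14 = 3/14 - I)
-(-198)*(5 + w(V(3, 4), 5)) = -(-198)*(5 + (3/14 - 1*(-5))) = -(-198)*(5 + (3/14 + 5)) = -(-198)*(5 + 73/14) = -(-198)*143/14 = -1*(-14157/7) = 14157/7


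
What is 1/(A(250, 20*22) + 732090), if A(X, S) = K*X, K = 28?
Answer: 1/739090 ≈ 1.3530e-6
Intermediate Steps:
A(X, S) = 28*X
1/(A(250, 20*22) + 732090) = 1/(28*250 + 732090) = 1/(7000 + 732090) = 1/739090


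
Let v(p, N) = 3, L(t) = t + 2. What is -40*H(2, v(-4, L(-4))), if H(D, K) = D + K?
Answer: -200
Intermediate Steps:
L(t) = 2 + t
-40*H(2, v(-4, L(-4))) = -40*(2 + 3) = -40*5 = -200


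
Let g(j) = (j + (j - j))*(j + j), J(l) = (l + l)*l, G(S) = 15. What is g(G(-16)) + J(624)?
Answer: 779202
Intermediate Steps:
J(l) = 2*l² (J(l) = (2*l)*l = 2*l²)
g(j) = 2*j² (g(j) = (j + 0)*(2*j) = j*(2*j) = 2*j²)
g(G(-16)) + J(624) = 2*15² + 2*624² = 2*225 + 2*389376 = 450 + 778752 = 779202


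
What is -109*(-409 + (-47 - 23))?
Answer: 52211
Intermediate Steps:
-109*(-409 + (-47 - 23)) = -109*(-409 - 70) = -109*(-479) = 52211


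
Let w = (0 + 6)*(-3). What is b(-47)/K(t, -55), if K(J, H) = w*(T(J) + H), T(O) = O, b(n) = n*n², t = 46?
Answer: -103823/162 ≈ -640.88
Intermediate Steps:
w = -18 (w = 6*(-3) = -18)
b(n) = n³
K(J, H) = -18*H - 18*J (K(J, H) = -18*(J + H) = -18*(H + J) = -18*H - 18*J)
b(-47)/K(t, -55) = (-47)³/(-18*(-55) - 18*46) = -103823/(990 - 828) = -103823/162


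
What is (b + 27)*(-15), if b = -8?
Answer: -285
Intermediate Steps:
(b + 27)*(-15) = (-8 + 27)*(-15) = 19*(-15) = -285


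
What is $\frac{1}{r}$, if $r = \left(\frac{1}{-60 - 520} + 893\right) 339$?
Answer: $\frac{580}{175581321} \approx 3.3033 \cdot 10^{-6}$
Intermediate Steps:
$r = \frac{175581321}{580}$ ($r = \left(\frac{1}{-580} + 893\right) 339 = \left(- \frac{1}{580} + 893\right) 339 = \frac{517939}{580} \cdot 339 = \frac{175581321}{580} \approx 3.0273 \cdot 10^{5}$)
$\frac{1}{r} = \frac{1}{\frac{175581321}{580}} = \frac{580}{175581321}$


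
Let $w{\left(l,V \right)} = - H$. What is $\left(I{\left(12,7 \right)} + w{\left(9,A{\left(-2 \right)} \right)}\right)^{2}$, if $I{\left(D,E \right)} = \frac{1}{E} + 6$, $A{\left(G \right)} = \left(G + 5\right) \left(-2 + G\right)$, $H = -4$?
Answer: $\frac{5041}{49} \approx 102.88$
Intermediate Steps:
$A{\left(G \right)} = \left(-2 + G\right) \left(5 + G\right)$ ($A{\left(G \right)} = \left(5 + G\right) \left(-2 + G\right) = \left(-2 + G\right) \left(5 + G\right)$)
$I{\left(D,E \right)} = 6 + \frac{1}{E}$
$w{\left(l,V \right)} = 4$ ($w{\left(l,V \right)} = \left(-1\right) \left(-4\right) = 4$)
$\left(I{\left(12,7 \right)} + w{\left(9,A{\left(-2 \right)} \right)}\right)^{2} = \left(\left(6 + \frac{1}{7}\right) + 4\right)^{2} = \left(\frac{43}{7} + 4\right)^{2} = \left(\frac{71}{7}\right)^{2} = \frac{5041}{49}$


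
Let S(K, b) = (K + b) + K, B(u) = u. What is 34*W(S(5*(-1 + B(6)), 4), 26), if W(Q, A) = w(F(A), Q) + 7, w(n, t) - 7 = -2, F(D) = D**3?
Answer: 408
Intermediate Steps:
S(K, b) = b + 2*K
w(n, t) = 5 (w(n, t) = 7 - 2 = 5)
W(Q, A) = 12 (W(Q, A) = 5 + 7 = 12)
34*W(S(5*(-1 + B(6)), 4), 26) = 34*12 = 408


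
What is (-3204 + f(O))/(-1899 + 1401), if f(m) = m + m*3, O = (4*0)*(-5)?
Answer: 534/83 ≈ 6.4337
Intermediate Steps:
O = 0 (O = 0*(-5) = 0)
f(m) = 4*m (f(m) = m + 3*m = 4*m)
(-3204 + f(O))/(-1899 + 1401) = (-3204 + 4*0)/(-1899 + 1401) = (-3204 + 0)/(-498) = -3204*(-1/498) = 534/83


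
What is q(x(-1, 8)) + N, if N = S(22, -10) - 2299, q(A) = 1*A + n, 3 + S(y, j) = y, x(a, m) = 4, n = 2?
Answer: -2274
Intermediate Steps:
S(y, j) = -3 + y
q(A) = 2 + A (q(A) = 1*A + 2 = A + 2 = 2 + A)
N = -2280 (N = (-3 + 22) - 2299 = 19 - 2299 = -2280)
q(x(-1, 8)) + N = (2 + 4) - 2280 = 6 - 2280 = -2274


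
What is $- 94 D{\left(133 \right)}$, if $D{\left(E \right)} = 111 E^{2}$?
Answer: $-184567026$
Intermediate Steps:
$- 94 D{\left(133 \right)} = - 94 \cdot 111 \cdot 133^{2} = - 94 \cdot 111 \cdot 17689 = \left(-94\right) 1963479 = -184567026$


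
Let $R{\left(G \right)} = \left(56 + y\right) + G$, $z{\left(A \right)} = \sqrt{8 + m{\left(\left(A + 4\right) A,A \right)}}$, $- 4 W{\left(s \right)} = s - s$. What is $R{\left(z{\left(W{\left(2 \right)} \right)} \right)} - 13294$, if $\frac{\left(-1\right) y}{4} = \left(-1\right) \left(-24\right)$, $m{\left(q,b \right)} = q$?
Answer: $-13334 + 2 \sqrt{2} \approx -13331.0$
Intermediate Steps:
$W{\left(s \right)} = 0$ ($W{\left(s \right)} = - \frac{s - s}{4} = \left(- \frac{1}{4}\right) 0 = 0$)
$y = -96$ ($y = - 4 \left(\left(-1\right) \left(-24\right)\right) = \left(-4\right) 24 = -96$)
$z{\left(A \right)} = \sqrt{8 + A \left(4 + A\right)}$ ($z{\left(A \right)} = \sqrt{8 + \left(A + 4\right) A} = \sqrt{8 + \left(4 + A\right) A} = \sqrt{8 + A \left(4 + A\right)}$)
$R{\left(G \right)} = -40 + G$ ($R{\left(G \right)} = \left(56 - 96\right) + G = -40 + G$)
$R{\left(z{\left(W{\left(2 \right)} \right)} \right)} - 13294 = \left(-40 + \sqrt{8 + 0 \left(4 + 0\right)}\right) - 13294 = \left(-40 + \sqrt{8 + 0 \cdot 4}\right) - 13294 = \left(-40 + \sqrt{8 + 0}\right) - 13294 = \left(-40 + \sqrt{8}\right) - 13294 = \left(-40 + 2 \sqrt{2}\right) - 13294 = -13334 + 2 \sqrt{2}$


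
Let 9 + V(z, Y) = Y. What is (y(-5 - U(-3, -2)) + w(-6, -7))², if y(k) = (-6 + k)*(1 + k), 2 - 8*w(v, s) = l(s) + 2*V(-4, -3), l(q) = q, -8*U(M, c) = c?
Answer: 690561/256 ≈ 2697.5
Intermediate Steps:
U(M, c) = -c/8
V(z, Y) = -9 + Y
w(v, s) = 13/4 - s/8 (w(v, s) = ¼ - (s + 2*(-9 - 3))/8 = ¼ - (s + 2*(-12))/8 = ¼ - (s - 24)/8 = ¼ - (-24 + s)/8 = ¼ + (3 - s/8) = 13/4 - s/8)
y(k) = (1 + k)*(-6 + k)
(y(-5 - U(-3, -2)) + w(-6, -7))² = ((-6 + (-5 - (-1)*(-2)/8)² - 5*(-5 - (-1)*(-2)/8)) + (13/4 - ⅛*(-7)))² = ((-6 + (-5 - 1*¼)² - 5*(-5 - 1*¼)) + (13/4 + 7/8))² = ((-6 + (-5 - ¼)² - 5*(-5 - ¼)) + 33/8)² = ((-6 + (-21/4)² - 5*(-21/4)) + 33/8)² = ((-6 + 441/16 + 105/4) + 33/8)² = (765/16 + 33/8)² = (831/16)² = 690561/256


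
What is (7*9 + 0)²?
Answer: 3969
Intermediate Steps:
(7*9 + 0)² = (63 + 0)² = 63² = 3969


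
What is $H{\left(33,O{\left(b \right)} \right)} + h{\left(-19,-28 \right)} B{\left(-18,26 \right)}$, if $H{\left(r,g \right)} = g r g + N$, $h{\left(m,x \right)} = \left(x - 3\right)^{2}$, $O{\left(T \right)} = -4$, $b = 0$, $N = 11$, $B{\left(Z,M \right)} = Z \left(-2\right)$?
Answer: $35135$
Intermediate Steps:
$B{\left(Z,M \right)} = - 2 Z$
$h{\left(m,x \right)} = \left(-3 + x\right)^{2}$
$H{\left(r,g \right)} = 11 + r g^{2}$ ($H{\left(r,g \right)} = g r g + 11 = r g^{2} + 11 = 11 + r g^{2}$)
$H{\left(33,O{\left(b \right)} \right)} + h{\left(-19,-28 \right)} B{\left(-18,26 \right)} = \left(11 + 33 \left(-4\right)^{2}\right) + \left(-3 - 28\right)^{2} \left(\left(-2\right) \left(-18\right)\right) = \left(11 + 33 \cdot 16\right) + \left(-31\right)^{2} \cdot 36 = \left(11 + 528\right) + 961 \cdot 36 = 539 + 34596 = 35135$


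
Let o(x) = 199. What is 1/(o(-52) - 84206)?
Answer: -1/84007 ≈ -1.1904e-5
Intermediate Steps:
1/(o(-52) - 84206) = 1/(199 - 84206) = 1/(-84007) = -1/84007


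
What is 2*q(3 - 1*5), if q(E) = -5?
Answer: -10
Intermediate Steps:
2*q(3 - 1*5) = 2*(-5) = -10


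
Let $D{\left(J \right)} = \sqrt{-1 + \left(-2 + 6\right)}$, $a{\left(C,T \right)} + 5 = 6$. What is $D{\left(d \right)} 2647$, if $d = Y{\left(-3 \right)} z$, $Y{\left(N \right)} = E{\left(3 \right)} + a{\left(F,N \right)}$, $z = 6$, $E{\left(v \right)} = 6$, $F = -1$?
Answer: $2647 \sqrt{3} \approx 4584.7$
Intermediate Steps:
$a{\left(C,T \right)} = 1$ ($a{\left(C,T \right)} = -5 + 6 = 1$)
$Y{\left(N \right)} = 7$ ($Y{\left(N \right)} = 6 + 1 = 7$)
$d = 42$ ($d = 7 \cdot 6 = 42$)
$D{\left(J \right)} = \sqrt{3}$ ($D{\left(J \right)} = \sqrt{-1 + 4} = \sqrt{3}$)
$D{\left(d \right)} 2647 = \sqrt{3} \cdot 2647 = 2647 \sqrt{3}$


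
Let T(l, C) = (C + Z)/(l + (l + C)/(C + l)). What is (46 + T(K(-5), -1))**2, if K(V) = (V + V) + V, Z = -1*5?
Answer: 105625/49 ≈ 2155.6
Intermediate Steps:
Z = -5
K(V) = 3*V (K(V) = 2*V + V = 3*V)
T(l, C) = (-5 + C)/(1 + l) (T(l, C) = (C - 5)/(l + (l + C)/(C + l)) = (-5 + C)/(l + (C + l)/(C + l)) = (-5 + C)/(l + 1) = (-5 + C)/(1 + l))
(46 + T(K(-5), -1))**2 = (46 + (-5 - 1)/(1 + 3*(-5)))**2 = (46 - 6/(1 - 15))**2 = (46 - 6/(-14))**2 = (46 - 1/14*(-6))**2 = (46 + 3/7)**2 = (325/7)**2 = 105625/49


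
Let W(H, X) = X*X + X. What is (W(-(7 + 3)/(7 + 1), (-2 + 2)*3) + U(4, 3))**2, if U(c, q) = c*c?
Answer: 256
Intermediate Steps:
U(c, q) = c**2
W(H, X) = X + X**2 (W(H, X) = X**2 + X = X + X**2)
(W(-(7 + 3)/(7 + 1), (-2 + 2)*3) + U(4, 3))**2 = (((-2 + 2)*3)*(1 + (-2 + 2)*3) + 4**2)**2 = ((0*3)*(1 + 0*3) + 16)**2 = (0*(1 + 0) + 16)**2 = (0*1 + 16)**2 = (0 + 16)**2 = 16**2 = 256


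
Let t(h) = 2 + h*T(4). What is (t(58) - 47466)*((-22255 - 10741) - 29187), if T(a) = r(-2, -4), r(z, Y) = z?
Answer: 2958667140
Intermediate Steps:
T(a) = -2
t(h) = 2 - 2*h (t(h) = 2 + h*(-2) = 2 - 2*h)
(t(58) - 47466)*((-22255 - 10741) - 29187) = ((2 - 2*58) - 47466)*((-22255 - 10741) - 29187) = ((2 - 116) - 47466)*(-32996 - 29187) = (-114 - 47466)*(-62183) = -47580*(-62183) = 2958667140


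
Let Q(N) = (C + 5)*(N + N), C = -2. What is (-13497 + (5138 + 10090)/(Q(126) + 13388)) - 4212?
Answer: -62615217/3536 ≈ -17708.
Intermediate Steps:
Q(N) = 6*N (Q(N) = (-2 + 5)*(N + N) = 3*(2*N) = 6*N)
(-13497 + (5138 + 10090)/(Q(126) + 13388)) - 4212 = (-13497 + (5138 + 10090)/(6*126 + 13388)) - 4212 = (-13497 + 15228/(756 + 13388)) - 4212 = (-13497 + 15228/14144) - 4212 = (-13497 + 15228*(1/14144)) - 4212 = (-13497 + 3807/3536) - 4212 = -47721585/3536 - 4212 = -62615217/3536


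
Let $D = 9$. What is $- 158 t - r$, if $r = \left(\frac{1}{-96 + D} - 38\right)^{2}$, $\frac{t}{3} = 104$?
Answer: $- \frac{384057673}{7569} \approx -50741.0$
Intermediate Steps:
$t = 312$ ($t = 3 \cdot 104 = 312$)
$r = \frac{10936249}{7569}$ ($r = \left(\frac{1}{-96 + 9} - 38\right)^{2} = \left(\frac{1}{-87} - 38\right)^{2} = \left(- \frac{1}{87} - 38\right)^{2} = \left(- \frac{3307}{87}\right)^{2} = \frac{10936249}{7569} \approx 1444.9$)
$- 158 t - r = \left(-158\right) 312 - \frac{10936249}{7569} = -49296 - \frac{10936249}{7569} = - \frac{384057673}{7569}$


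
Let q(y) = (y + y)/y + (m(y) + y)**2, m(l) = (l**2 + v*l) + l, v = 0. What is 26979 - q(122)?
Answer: -228829407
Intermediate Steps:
m(l) = l + l**2 (m(l) = (l**2 + 0*l) + l = (l**2 + 0) + l = l**2 + l = l + l**2)
q(y) = 2 + (y + y*(1 + y))**2 (q(y) = (y + y)/y + (y*(1 + y) + y)**2 = (2*y)/y + (y + y*(1 + y))**2 = 2 + (y + y*(1 + y))**2)
26979 - q(122) = 26979 - (2 + 122**2*(2 + 122)**2) = 26979 - (2 + 14884*124**2) = 26979 - (2 + 14884*15376) = 26979 - (2 + 228856384) = 26979 - 1*228856386 = 26979 - 228856386 = -228829407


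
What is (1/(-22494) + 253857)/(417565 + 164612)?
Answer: 5710259357/13095489438 ≈ 0.43605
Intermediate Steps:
(1/(-22494) + 253857)/(417565 + 164612) = (-1/22494 + 253857)/582177 = (5710259357/22494)*(1/582177) = 5710259357/13095489438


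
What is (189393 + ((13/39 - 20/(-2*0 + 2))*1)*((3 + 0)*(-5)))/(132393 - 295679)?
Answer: -94769/81643 ≈ -1.1608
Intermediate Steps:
(189393 + ((13/39 - 20/(-2*0 + 2))*1)*((3 + 0)*(-5)))/(132393 - 295679) = (189393 + ((13*(1/39) - 20/(0 + 2))*1)*(3*(-5)))/(-163286) = (189393 + ((⅓ - 20/2)*1)*(-15))*(-1/163286) = (189393 + ((⅓ - 20*½)*1)*(-15))*(-1/163286) = (189393 + ((⅓ - 10)*1)*(-15))*(-1/163286) = (189393 - 29/3*1*(-15))*(-1/163286) = (189393 - 29/3*(-15))*(-1/163286) = (189393 + 145)*(-1/163286) = 189538*(-1/163286) = -94769/81643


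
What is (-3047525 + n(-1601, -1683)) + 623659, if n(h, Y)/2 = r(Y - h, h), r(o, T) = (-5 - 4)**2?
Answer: -2423704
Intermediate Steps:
r(o, T) = 81 (r(o, T) = (-9)**2 = 81)
n(h, Y) = 162 (n(h, Y) = 2*81 = 162)
(-3047525 + n(-1601, -1683)) + 623659 = (-3047525 + 162) + 623659 = -3047363 + 623659 = -2423704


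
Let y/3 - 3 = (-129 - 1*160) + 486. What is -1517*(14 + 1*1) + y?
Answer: -22155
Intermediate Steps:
y = 600 (y = 9 + 3*((-129 - 1*160) + 486) = 9 + 3*((-129 - 160) + 486) = 9 + 3*(-289 + 486) = 9 + 3*197 = 9 + 591 = 600)
-1517*(14 + 1*1) + y = -1517*(14 + 1*1) + 600 = -1517*(14 + 1) + 600 = -1517*15 + 600 = -22755 + 600 = -22155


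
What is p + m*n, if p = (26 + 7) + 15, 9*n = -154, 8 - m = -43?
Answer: -2474/3 ≈ -824.67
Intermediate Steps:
m = 51 (m = 8 - 1*(-43) = 8 + 43 = 51)
n = -154/9 (n = (⅑)*(-154) = -154/9 ≈ -17.111)
p = 48 (p = 33 + 15 = 48)
p + m*n = 48 + 51*(-154/9) = 48 - 2618/3 = -2474/3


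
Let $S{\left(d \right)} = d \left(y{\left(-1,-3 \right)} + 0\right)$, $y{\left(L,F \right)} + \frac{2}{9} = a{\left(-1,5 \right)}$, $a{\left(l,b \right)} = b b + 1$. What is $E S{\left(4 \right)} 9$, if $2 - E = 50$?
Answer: $-44544$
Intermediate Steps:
$E = -48$ ($E = 2 - 50 = -48$)
$a{\left(l,b \right)} = 1 + b^{2}$ ($a{\left(l,b \right)} = b^{2} + 1 = 1 + b^{2}$)
$y{\left(L,F \right)} = \frac{232}{9}$ ($y{\left(L,F \right)} = - \frac{2}{9} + \left(1 + 5^{2}\right) = - \frac{2}{9} + \left(1 + 25\right) = - \frac{2}{9} + 26 = \frac{232}{9}$)
$S{\left(d \right)} = \frac{232 d}{9}$ ($S{\left(d \right)} = d \left(\frac{232}{9} + 0\right) = d \frac{232}{9} = \frac{232 d}{9}$)
$E S{\left(4 \right)} 9 = - 48 \cdot \frac{232}{9} \cdot 4 \cdot 9 = \left(-48\right) \frac{928}{9} \cdot 9 = \left(- \frac{14848}{3}\right) 9 = -44544$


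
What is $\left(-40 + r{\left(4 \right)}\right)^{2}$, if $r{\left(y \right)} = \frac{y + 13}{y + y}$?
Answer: $\frac{91809}{64} \approx 1434.5$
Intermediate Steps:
$r{\left(y \right)} = \frac{13 + y}{2 y}$
$\left(-40 + r{\left(4 \right)}\right)^{2} = \left(-40 + \frac{13 + 4}{2 \cdot 4}\right)^{2} = \left(-40 + \frac{1}{2} \cdot \frac{1}{4} \cdot 17\right)^{2} = \left(-40 + \frac{17}{8}\right)^{2} = \left(- \frac{303}{8}\right)^{2} = \frac{91809}{64}$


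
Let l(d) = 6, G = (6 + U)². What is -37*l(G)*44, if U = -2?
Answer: -9768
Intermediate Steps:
G = 16 (G = (6 - 2)² = 4² = 16)
-37*l(G)*44 = -37*6*44 = -222*44 = -9768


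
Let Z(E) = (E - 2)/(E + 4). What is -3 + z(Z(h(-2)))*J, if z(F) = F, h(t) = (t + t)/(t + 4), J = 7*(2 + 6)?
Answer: -115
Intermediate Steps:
J = 56 (J = 7*8 = 56)
h(t) = 2*t/(4 + t) (h(t) = (2*t)/(4 + t) = 2*t/(4 + t))
Z(E) = (-2 + E)/(4 + E)
-3 + z(Z(h(-2)))*J = -3 + ((-2 + 2*(-2)/(4 - 2))/(4 + 2*(-2)/(4 - 2)))*56 = -3 + ((-2 + 2*(-2)/2)/(4 + 2*(-2)/2))*56 = -3 + ((-2 + 2*(-2)*(½))/(4 + 2*(-2)*(½)))*56 = -3 + ((-2 - 2)/(4 - 2))*56 = -3 + (-4/2)*56 = -3 + ((½)*(-4))*56 = -3 - 2*56 = -3 - 112 = -115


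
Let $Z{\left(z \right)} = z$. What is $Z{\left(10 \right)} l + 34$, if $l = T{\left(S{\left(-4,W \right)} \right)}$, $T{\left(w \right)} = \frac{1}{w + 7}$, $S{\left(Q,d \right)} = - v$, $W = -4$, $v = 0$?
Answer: $\frac{248}{7} \approx 35.429$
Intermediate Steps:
$S{\left(Q,d \right)} = 0$ ($S{\left(Q,d \right)} = \left(-1\right) 0 = 0$)
$T{\left(w \right)} = \frac{1}{7 + w}$
$l = \frac{1}{7}$ ($l = \frac{1}{7 + 0} = \frac{1}{7} \approx 0.14286$)
$Z{\left(10 \right)} l + 34 = 10 \cdot \frac{1}{7} + 34 = \frac{10}{7} + 34 = \frac{248}{7}$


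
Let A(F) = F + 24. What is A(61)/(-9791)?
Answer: -85/9791 ≈ -0.0086814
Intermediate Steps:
A(F) = 24 + F
A(61)/(-9791) = (24 + 61)/(-9791) = 85*(-1/9791) = -85/9791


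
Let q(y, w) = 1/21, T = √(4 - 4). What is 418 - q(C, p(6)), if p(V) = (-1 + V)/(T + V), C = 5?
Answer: 8777/21 ≈ 417.95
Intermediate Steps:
T = 0 (T = √0 = 0)
p(V) = (-1 + V)/V (p(V) = (-1 + V)/(0 + V) = (-1 + V)/V)
q(y, w) = 1/21 (q(y, w) = 1*(1/21) = 1/21)
418 - q(C, p(6)) = 418 - 1*1/21 = 418 - 1/21 = 8777/21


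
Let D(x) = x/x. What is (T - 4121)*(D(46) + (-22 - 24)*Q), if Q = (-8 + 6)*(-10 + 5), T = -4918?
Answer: 4148901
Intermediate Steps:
D(x) = 1
Q = 10 (Q = -2*(-5) = 10)
(T - 4121)*(D(46) + (-22 - 24)*Q) = (-4918 - 4121)*(1 + (-22 - 24)*10) = -9039*(1 - 46*10) = -9039*(1 - 460) = -9039*(-459) = 4148901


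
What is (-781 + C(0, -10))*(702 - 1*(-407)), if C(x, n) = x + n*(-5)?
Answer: -810679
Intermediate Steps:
C(x, n) = x - 5*n
(-781 + C(0, -10))*(702 - 1*(-407)) = (-781 + (0 - 5*(-10)))*(702 - 1*(-407)) = (-781 + (0 + 50))*(702 + 407) = (-781 + 50)*1109 = -731*1109 = -810679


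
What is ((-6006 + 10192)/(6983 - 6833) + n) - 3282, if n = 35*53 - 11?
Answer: -105757/75 ≈ -1410.1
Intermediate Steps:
n = 1844 (n = 1855 - 11 = 1844)
((-6006 + 10192)/(6983 - 6833) + n) - 3282 = ((-6006 + 10192)/(6983 - 6833) + 1844) - 3282 = (4186/150 + 1844) - 3282 = (4186*(1/150) + 1844) - 3282 = (2093/75 + 1844) - 3282 = 140393/75 - 3282 = -105757/75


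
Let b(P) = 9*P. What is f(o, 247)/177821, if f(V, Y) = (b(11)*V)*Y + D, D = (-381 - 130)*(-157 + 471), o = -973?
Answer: -3421889/25403 ≈ -134.70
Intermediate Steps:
D = -160454 (D = -511*314 = -160454)
f(V, Y) = -160454 + 99*V*Y (f(V, Y) = ((9*11)*V)*Y - 160454 = (99*V)*Y - 160454 = 99*V*Y - 160454 = -160454 + 99*V*Y)
f(o, 247)/177821 = (-160454 + 99*(-973)*247)/177821 = (-160454 - 23792769)*(1/177821) = -23953223*1/177821 = -3421889/25403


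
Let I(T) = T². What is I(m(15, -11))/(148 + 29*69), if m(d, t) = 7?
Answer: 7/307 ≈ 0.022801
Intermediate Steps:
I(m(15, -11))/(148 + 29*69) = 7²/(148 + 29*69) = 49/(148 + 2001) = 49/2149 = 49*(1/2149) = 7/307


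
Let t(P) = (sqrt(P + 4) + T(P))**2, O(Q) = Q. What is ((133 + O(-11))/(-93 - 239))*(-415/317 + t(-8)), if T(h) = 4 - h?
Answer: -2681865/52622 - 1464*I/83 ≈ -50.965 - 17.639*I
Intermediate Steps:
t(P) = (4 + sqrt(4 + P) - P)**2 (t(P) = (sqrt(P + 4) + (4 - P))**2 = (sqrt(4 + P) + (4 - P))**2 = (4 + sqrt(4 + P) - P)**2)
((133 + O(-11))/(-93 - 239))*(-415/317 + t(-8)) = ((133 - 11)/(-93 - 239))*(-415/317 + (4 + sqrt(4 - 8) - 1*(-8))**2) = (122/(-332))*(-415*1/317 + (4 + sqrt(-4) + 8)**2) = (122*(-1/332))*(-415/317 + (4 + 2*I + 8)**2) = -61*(-415/317 + (12 + 2*I)**2)/166 = 305/634 - 61*(12 + 2*I)**2/166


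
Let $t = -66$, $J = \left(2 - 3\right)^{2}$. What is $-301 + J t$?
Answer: $-367$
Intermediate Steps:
$J = 1$ ($J = \left(-1\right)^{2} = 1$)
$-301 + J t = -301 + 1 \left(-66\right) = -301 - 66 = -367$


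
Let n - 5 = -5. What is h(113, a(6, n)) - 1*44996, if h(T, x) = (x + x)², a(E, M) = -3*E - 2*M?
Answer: -43700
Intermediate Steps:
n = 0 (n = 5 - 5 = 0)
h(T, x) = 4*x² (h(T, x) = (2*x)² = 4*x²)
h(113, a(6, n)) - 1*44996 = 4*(-3*6 - 2*0)² - 1*44996 = 4*(-18 + 0)² - 44996 = 4*(-18)² - 44996 = 4*324 - 44996 = 1296 - 44996 = -43700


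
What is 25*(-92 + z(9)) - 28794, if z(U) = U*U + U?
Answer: -28844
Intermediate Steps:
z(U) = U + U² (z(U) = U² + U = U + U²)
25*(-92 + z(9)) - 28794 = 25*(-92 + 9*(1 + 9)) - 28794 = 25*(-92 + 9*10) - 28794 = 25*(-92 + 90) - 28794 = 25*(-2) - 28794 = -50 - 28794 = -28844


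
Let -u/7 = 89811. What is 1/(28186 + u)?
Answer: -1/600491 ≈ -1.6653e-6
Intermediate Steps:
u = -628677 (u = -7*89811 = -628677)
1/(28186 + u) = 1/(28186 - 628677) = 1/(-600491) = -1/600491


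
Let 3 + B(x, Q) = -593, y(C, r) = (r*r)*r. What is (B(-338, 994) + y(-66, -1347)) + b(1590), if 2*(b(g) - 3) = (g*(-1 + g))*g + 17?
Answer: -870868115/2 ≈ -4.3543e+8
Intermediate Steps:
y(C, r) = r³ (y(C, r) = r²*r = r³)
B(x, Q) = -596 (B(x, Q) = -3 - 593 = -596)
b(g) = 23/2 + g²*(-1 + g)/2 (b(g) = 3 + ((g*(-1 + g))*g + 17)/2 = 3 + (g²*(-1 + g) + 17)/2 = 3 + (17 + g²*(-1 + g))/2 = 3 + (17/2 + g²*(-1 + g)/2) = 23/2 + g²*(-1 + g)/2)
(B(-338, 994) + y(-66, -1347)) + b(1590) = (-596 + (-1347)³) + (23/2 + (½)*1590³ - ½*1590²) = (-596 - 2444008923) + (23/2 + (½)*4019679000 - ½*2528100) = -2444009519 + (23/2 + 2009839500 - 1264050) = -2444009519 + 4017150923/2 = -870868115/2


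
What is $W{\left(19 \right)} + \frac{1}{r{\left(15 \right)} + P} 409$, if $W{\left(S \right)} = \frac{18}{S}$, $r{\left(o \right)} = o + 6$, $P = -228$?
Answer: $- \frac{4045}{3933} \approx -1.0285$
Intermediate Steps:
$r{\left(o \right)} = 6 + o$
$W{\left(19 \right)} + \frac{1}{r{\left(15 \right)} + P} 409 = \frac{18}{19} + \frac{1}{\left(6 + 15\right) - 228} \cdot 409 = 18 \cdot \frac{1}{19} + \frac{1}{21 - 228} \cdot 409 = \frac{18}{19} + \frac{1}{-207} \cdot 409 = \frac{18}{19} - \frac{409}{207} = - \frac{4045}{3933}$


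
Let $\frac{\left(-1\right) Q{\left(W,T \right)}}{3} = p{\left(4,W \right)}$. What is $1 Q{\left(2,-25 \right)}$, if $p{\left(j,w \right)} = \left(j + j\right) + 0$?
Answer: $-24$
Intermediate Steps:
$p{\left(j,w \right)} = 2 j$ ($p{\left(j,w \right)} = 2 j + 0 = 2 j$)
$Q{\left(W,T \right)} = -24$ ($Q{\left(W,T \right)} = - 3 \cdot 2 \cdot 4 = \left(-3\right) 8 = -24$)
$1 Q{\left(2,-25 \right)} = 1 \left(-24\right) = -24$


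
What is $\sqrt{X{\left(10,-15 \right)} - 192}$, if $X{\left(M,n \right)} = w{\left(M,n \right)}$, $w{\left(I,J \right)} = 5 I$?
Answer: $i \sqrt{142} \approx 11.916 i$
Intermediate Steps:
$X{\left(M,n \right)} = 5 M$
$\sqrt{X{\left(10,-15 \right)} - 192} = \sqrt{5 \cdot 10 - 192} = \sqrt{50 - 192} = \sqrt{-142} = i \sqrt{142}$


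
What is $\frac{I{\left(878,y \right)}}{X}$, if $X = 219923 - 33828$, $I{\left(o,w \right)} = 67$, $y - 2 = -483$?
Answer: $\frac{67}{186095} \approx 0.00036003$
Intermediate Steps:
$y = -481$ ($y = 2 - 483 = -481$)
$X = 186095$
$\frac{I{\left(878,y \right)}}{X} = \frac{67}{186095}$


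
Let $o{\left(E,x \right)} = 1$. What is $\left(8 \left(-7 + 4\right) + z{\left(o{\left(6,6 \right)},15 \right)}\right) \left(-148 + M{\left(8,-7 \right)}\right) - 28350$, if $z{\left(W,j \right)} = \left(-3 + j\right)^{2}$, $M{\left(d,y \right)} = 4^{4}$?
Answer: $-15390$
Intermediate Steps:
$M{\left(d,y \right)} = 256$
$\left(8 \left(-7 + 4\right) + z{\left(o{\left(6,6 \right)},15 \right)}\right) \left(-148 + M{\left(8,-7 \right)}\right) - 28350 = \left(8 \left(-7 + 4\right) + \left(-3 + 15\right)^{2}\right) \left(-148 + 256\right) - 28350 = \left(8 \left(-3\right) + 12^{2}\right) 108 - 28350 = \left(-24 + 144\right) 108 - 28350 = 120 \cdot 108 - 28350 = 12960 - 28350 = -15390$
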